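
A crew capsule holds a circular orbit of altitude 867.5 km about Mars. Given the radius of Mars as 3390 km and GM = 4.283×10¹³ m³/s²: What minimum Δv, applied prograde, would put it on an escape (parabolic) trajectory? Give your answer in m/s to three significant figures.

r = 3390 + 867.5 = 4257.5 km = 4.2575×10⁶ m.
Circular speed v_c = √(μ/r) = 3172 m/s.
Escape speed v_esc = √(2μ/r) = √2 × v_c = 4486 m/s.
Δv = v_esc − v_c = 1314 m/s.

Δv ≈ 1310 m/s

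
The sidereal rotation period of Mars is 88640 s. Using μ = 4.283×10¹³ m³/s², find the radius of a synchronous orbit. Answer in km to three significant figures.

A synchronous orbit has period T, so by Kepler's third law a = (μT²/4π²)^(1/3).
μT²/4π² = 4.283×10¹³ × (8.864×10⁴)² / 39.48 = 8.524×10²¹ m³.
a = 2.043×10⁷ m = 20428 km.

r_sync ≈ 20400 km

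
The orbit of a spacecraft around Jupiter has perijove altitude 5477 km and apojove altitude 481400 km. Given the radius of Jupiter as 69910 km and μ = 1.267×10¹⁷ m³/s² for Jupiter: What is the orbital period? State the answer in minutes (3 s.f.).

T ≈ 1630 minutes

r_p = 69910 + 5477 = 75387 km = 7.5387×10⁷ m.
r_a = 69910 + 481400 = 551310 km = 5.5131×10⁸ m.
Semi-major axis a = (r_p + r_a)/2 = (75387 + 5.5131×10⁵)/2 = 3.1335×10⁵ km = 3.133×10⁸ m.
By Kepler's third law T = 2π√(a³/μ) = 2π × 1.558×10⁴ = 9.791×10⁴ s.
= 1632 minutes.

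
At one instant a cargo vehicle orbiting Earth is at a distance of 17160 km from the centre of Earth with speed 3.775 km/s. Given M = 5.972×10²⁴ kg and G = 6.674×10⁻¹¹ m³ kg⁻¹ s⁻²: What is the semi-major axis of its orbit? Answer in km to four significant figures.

μ = GM = 6.674×10⁻¹¹ × 5.972×10²⁴ = 3.986×10¹⁴ m³/s².
r = 1.716×10⁷ m.
Vis-viva rearranged: 1/a = 2/r − v²/μ = 1.166×10⁻⁷ − 3.575×10⁻⁸ = 8.080×10⁻⁸ m⁻¹.
a = 1.238×10⁷ m = 12377 km.

a ≈ 12380 km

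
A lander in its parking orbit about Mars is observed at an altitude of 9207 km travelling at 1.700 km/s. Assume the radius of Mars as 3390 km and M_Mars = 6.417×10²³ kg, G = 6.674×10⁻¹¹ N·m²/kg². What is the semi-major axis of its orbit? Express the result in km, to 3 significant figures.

μ = GM = 6.674×10⁻¹¹ × 6.417×10²³ = 4.283×10¹³ m³/s².
r = 3390 + 9207 = 12597 km = 1.260×10⁷ m.
Vis-viva rearranged: 1/a = 2/r − v²/μ = 1.588×10⁻⁷ − 6.748×10⁻⁸ = 9.129×10⁻⁸ m⁻¹.
a = 1.095×10⁷ m = 10954 km.

a ≈ 11000 km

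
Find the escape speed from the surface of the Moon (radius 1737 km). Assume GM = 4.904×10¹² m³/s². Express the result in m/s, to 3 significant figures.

r = R = 1.737×10⁶ m.
Escape speed v_esc = √(2μ/r) = √(2 × 4.904×10¹² / 1.737×10⁶) = √(5.647×10⁶) = 2376 m/s.

v_esc ≈ 2380 m/s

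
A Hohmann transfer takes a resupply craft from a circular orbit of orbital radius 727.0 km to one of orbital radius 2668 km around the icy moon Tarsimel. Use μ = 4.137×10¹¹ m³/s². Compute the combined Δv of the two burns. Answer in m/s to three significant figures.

Δv_total ≈ 327 m/s

r₁ = 727.0 km = 7.270×10⁵ m.
r₂ = 2668 km = 2.668×10⁶ m.
Transfer ellipse a_t = (r₁ + r₂)/2 = 1.698×10⁶ m.
At r₁: circular v_c1 = √(μ/r₁) = 754.4 m/s; transfer-periapsis v_p = √[μ(2/r₁ − 1/a_t)] = 945.7 m/s.
Δv₁ = v_p − v_c1 = 191.4 m/s.
At r₂: circular v_c2 = √(μ/r₂) = 393.8 m/s; transfer-apoapsis v_a = √[μ(2/r₂ − 1/a_t)] = 257.7 m/s.
Δv₂ = v_c2 − v_a = 136.1 m/s.
Total Δv = Δv₁ + Δv₂ = 327.4 m/s.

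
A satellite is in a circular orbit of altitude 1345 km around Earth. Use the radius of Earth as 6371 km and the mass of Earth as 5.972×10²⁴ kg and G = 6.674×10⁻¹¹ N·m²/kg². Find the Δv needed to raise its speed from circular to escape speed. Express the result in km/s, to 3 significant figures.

Δv ≈ 2.98 km/s

μ = GM = 6.674×10⁻¹¹ × 5.972×10²⁴ = 3.986×10¹⁴ m³/s².
r = 6371 + 1345 = 7716.0 km = 7.7160×10⁶ m.
Circular speed v_c = √(μ/r) = 7187 m/s.
Escape speed v_esc = √(2μ/r) = √2 × v_c = 10160 m/s.
Δv = v_esc − v_c = 2977 m/s = 2.977 km/s.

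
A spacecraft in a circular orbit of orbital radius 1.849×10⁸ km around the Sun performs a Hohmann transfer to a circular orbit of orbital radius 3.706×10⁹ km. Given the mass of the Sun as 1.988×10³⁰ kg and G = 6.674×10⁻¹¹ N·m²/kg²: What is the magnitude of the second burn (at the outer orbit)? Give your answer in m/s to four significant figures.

Δv ≈ 4139 m/s

μ = GM = 6.674×10⁻¹¹ × 1.988×10³⁰ = 1.327×10²⁰ m³/s².
r₁ = 1.849×10⁸ km = 1.849×10¹¹ m.
r₂ = 3.706×10⁹ km = 3.706×10¹² m.
Transfer ellipse a_t = (r₁ + r₂)/2 = 1.945×10¹² m.
At r₁: circular v_c1 = √(μ/r₁) = 26790 m/s; transfer-perihelion v_p = √[μ(2/r₁ − 1/a_t)] = 36970 m/s.
At r₂: circular v_c2 = √(μ/r₂) = 5983 m/s; transfer-aphelion v_a = √[μ(2/r₂ − 1/a_t)] = 1845 m/s.
Δv₂ = v_c2 − v_a = 4139 m/s.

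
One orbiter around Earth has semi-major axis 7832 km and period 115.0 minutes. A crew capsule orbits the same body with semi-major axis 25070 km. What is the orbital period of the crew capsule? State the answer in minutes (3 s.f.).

Kepler's third law: T² ∝ a³, so T₂ = T₁ (a₂/a₁)^(3/2).
a₂/a₁ = 3.201, (a₂/a₁)^(3/2) = 5.727.
T₂ = 115.0 × 5.727 = 658.6 minutes.

T₂ ≈ 659 minutes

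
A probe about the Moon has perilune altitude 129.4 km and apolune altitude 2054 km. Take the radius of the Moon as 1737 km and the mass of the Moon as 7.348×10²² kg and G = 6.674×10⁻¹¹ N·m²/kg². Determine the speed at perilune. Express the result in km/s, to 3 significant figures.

v ≈ 1.88 km/s

μ = GM = 6.674×10⁻¹¹ × 7.348×10²² = 4.904×10¹² m³/s².
r_p = 1737 + 129.4 = 1866.4 km = 1.8664×10⁶ m.
r_a = 1737 + 2054 = 3791.0 km = 3.7910×10⁶ m.
Semi-major axis a = (r_p + r_a)/2 = 2828.7 km = 2.829×10⁶ m.
Vis-viva: v² = μ(2/r − 1/a) = 4.904×10¹² × (1.072×10⁻⁶ − 3.535×10⁻⁷) = 3.521×10⁶ m²/s².
v = 1877 m/s = 1.877 km/s.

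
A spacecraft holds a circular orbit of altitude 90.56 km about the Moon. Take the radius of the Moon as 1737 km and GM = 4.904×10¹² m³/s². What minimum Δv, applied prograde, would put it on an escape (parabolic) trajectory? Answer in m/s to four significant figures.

r = 1737 + 90.56 = 1827.6 km = 1.8276×10⁶ m.
Circular speed v_c = √(μ/r) = 1638 m/s.
Escape speed v_esc = √(2μ/r) = √2 × v_c = 2317 m/s.
Δv = v_esc − v_c = 678.5 m/s.

Δv ≈ 678.5 m/s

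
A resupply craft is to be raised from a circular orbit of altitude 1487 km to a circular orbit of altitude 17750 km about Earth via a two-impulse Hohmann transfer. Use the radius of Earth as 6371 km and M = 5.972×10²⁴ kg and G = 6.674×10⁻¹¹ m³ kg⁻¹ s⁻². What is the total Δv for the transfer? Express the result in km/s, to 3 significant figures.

μ = GM = 6.674×10⁻¹¹ × 5.972×10²⁴ = 3.986×10¹⁴ m³/s².
r₁ = 6371 + 1487 = 7858.0 km = 7.8580×10⁶ m.
r₂ = 6371 + 17750 = 24121 km = 2.4121×10⁷ m.
Transfer ellipse a_t = (r₁ + r₂)/2 = 1.599×10⁷ m.
At r₁: circular v_c1 = √(μ/r₁) = 7122 m/s; transfer-perigee v_p = √[μ(2/r₁ − 1/a_t)] = 8747 m/s.
Δv₁ = v_p − v_c1 = 1625 m/s.
At r₂: circular v_c2 = √(μ/r₂) = 4065 m/s; transfer-apogee v_a = √[μ(2/r₂ − 1/a_t)] = 2850 m/s.
Δv₂ = v_c2 − v_a = 1215 m/s.
Total Δv = Δv₁ + Δv₂ = 2841 m/s = 2.841 km/s.

Δv_total ≈ 2.84 km/s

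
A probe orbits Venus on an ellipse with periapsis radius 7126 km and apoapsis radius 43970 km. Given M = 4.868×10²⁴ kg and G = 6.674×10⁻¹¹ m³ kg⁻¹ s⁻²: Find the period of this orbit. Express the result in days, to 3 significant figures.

T ≈ 0.521 days

μ = GM = 6.674×10⁻¹¹ × 4.868×10²⁴ = 3.249×10¹⁴ m³/s².
Semi-major axis a = (r_p + r_a)/2 = (7126.0 + 43970)/2 = 25548 km = 2.555×10⁷ m.
By Kepler's third law T = 2π√(a³/μ) = 2π × 7.164×10³ = 4.501×10⁴ s.
= 0.521 days.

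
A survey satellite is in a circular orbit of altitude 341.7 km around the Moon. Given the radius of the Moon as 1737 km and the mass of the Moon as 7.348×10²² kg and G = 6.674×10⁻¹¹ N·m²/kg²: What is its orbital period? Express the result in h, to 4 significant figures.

T ≈ 2.362 h

μ = GM = 6.674×10⁻¹¹ × 7.348×10²² = 4.904×10¹² m³/s².
r = 1737 + 341.7 = 2078.7 km = 2.0787×10⁶ m.
Kepler's third law: T = 2π√(r³/μ) = 2π√((2.079×10⁶)³ / 4.904×10¹²).
r³/μ = 1.832×10⁶ s², so T = 2π × 1.353×10³ = 8.503×10³ s.
Converting: 8.503×10³ s ÷ 3600 = 2.362 h.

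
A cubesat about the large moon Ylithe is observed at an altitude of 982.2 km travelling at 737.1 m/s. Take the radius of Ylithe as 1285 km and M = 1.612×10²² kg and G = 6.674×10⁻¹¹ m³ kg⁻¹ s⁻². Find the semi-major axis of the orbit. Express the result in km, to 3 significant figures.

μ = GM = 6.674×10⁻¹¹ × 1.612×10²² = 1.076×10¹² m³/s².
r = 1285 + 982.2 = 2267.2 km = 2.267×10⁶ m.
Specific orbital energy ε = v²/2 − μ/r = (737.1)²/2 − 1.076×10¹²/2.267×10⁶ = -2.029×10⁵ J/kg.
Since ε = −μ/(2a), a = −μ/(2ε) = 2.652×10⁶ m = 2651.6 km.

a ≈ 2650 km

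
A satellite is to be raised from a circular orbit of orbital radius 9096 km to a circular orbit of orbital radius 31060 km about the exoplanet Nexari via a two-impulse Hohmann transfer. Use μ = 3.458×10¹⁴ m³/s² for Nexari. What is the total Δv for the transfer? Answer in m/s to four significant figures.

Δv_total ≈ 2594 m/s

r₁ = 9096 km = 9.096×10⁶ m.
r₂ = 31060 km = 3.106×10⁷ m.
Transfer ellipse a_t = (r₁ + r₂)/2 = 2.008×10⁷ m.
At r₁: circular v_c1 = √(μ/r₁) = 6166 m/s; transfer-periapsis v_p = √[μ(2/r₁ − 1/a_t)] = 7669 m/s.
Δv₁ = v_p − v_c1 = 1503 m/s.
At r₂: circular v_c2 = √(μ/r₂) = 3337 m/s; transfer-apoapsis v_a = √[μ(2/r₂ − 1/a_t)] = 2246 m/s.
Δv₂ = v_c2 − v_a = 1091 m/s.
Total Δv = Δv₁ + Δv₂ = 2594 m/s.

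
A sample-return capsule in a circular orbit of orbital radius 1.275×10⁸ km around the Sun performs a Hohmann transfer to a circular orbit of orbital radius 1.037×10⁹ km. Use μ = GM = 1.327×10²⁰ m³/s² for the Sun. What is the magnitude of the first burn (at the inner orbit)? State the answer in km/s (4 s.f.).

Δv ≈ 10.79 km/s

r₁ = 1.275×10⁸ km = 1.275×10¹¹ m.
r₂ = 1.037×10⁹ km = 1.037×10¹² m.
Transfer ellipse a_t = (r₁ + r₂)/2 = 5.822×10¹¹ m.
At r₁: circular v_c1 = √(μ/r₁) = 32260 m/s; transfer-perihelion v_p = √[μ(2/r₁ − 1/a_t)] = 43050 m/s.
Δv₁ = v_p − v_c1 = 10790 m/s.
= 10.79 km/s.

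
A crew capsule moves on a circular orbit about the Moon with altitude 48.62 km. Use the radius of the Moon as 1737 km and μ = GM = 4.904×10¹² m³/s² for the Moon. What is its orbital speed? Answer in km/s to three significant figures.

r = 1737 + 48.62 = 1785.6 km = 1.7856×10⁶ m.
For a circular orbit v = √(μ/r) = √(4.904×10¹² / 1.786×10⁶) = √(2.746×10⁶) = 1657 m/s.
That is 1.657 km/s.

v ≈ 1.66 km/s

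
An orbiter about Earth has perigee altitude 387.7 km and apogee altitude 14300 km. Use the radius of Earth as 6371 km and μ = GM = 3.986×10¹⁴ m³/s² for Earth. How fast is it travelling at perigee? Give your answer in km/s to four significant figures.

r_p = 6371 + 387.7 = 6758.7 km = 6.7587×10⁶ m.
r_a = 6371 + 14300 = 20671 km = 2.0671×10⁷ m.
Semi-major axis a = (r_p + r_a)/2 = 13715 km = 1.371×10⁷ m.
Vis-viva: v² = μ(2/r − 1/a) = 3.986×10¹⁴ × (2.959×10⁻⁷ − 7.291×10⁻⁸) = 8.889×10⁷ m²/s².
v = 9428 m/s = 9.428 km/s.

v ≈ 9.428 km/s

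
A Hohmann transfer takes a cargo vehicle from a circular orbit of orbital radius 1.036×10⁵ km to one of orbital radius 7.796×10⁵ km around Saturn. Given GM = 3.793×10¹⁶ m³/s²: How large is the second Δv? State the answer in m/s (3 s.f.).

Δv ≈ 3600 m/s

r₁ = 1.036×10⁵ km = 1.036×10⁸ m.
r₂ = 7.796×10⁵ km = 7.796×10⁸ m.
Transfer ellipse a_t = (r₁ + r₂)/2 = 4.416×10⁸ m.
At r₁: circular v_c1 = √(μ/r₁) = 19130 m/s; transfer-perikrone v_p = √[μ(2/r₁ − 1/a_t)] = 25420 m/s.
At r₂: circular v_c2 = √(μ/r₂) = 6975 m/s; transfer-apokrone v_a = √[μ(2/r₂ − 1/a_t)] = 3378 m/s.
Δv₂ = v_c2 − v_a = 3597 m/s.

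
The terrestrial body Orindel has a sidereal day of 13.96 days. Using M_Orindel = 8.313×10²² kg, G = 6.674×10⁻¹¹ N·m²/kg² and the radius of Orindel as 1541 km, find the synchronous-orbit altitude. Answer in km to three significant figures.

μ = GM = 6.674×10⁻¹¹ × 8.313×10²² = 5.548×10¹² m³/s².
T = 13.96 days = 1.206×10⁶ s.
A synchronous orbit has period T, so by Kepler's third law a = (μT²/4π²)^(1/3).
μT²/4π² = 5.548×10¹² × (1.206×10⁶)² / 39.48 = 2.044×10²³ m³.
a = 5.891×10⁷ m = 58911 km.
Altitude h = a − R = 58911 − 1541 = 57370 km.

h_sync ≈ 57400 km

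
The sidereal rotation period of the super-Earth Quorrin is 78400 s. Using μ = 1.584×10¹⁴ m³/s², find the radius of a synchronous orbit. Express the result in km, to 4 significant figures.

A synchronous orbit has period T, so by Kepler's third law a = (μT²/4π²)^(1/3).
μT²/4π² = 1.584×10¹⁴ × (7.840×10⁴)² / 39.48 = 2.466×10²² m³.
a = 2.911×10⁷ m = 29108 km.

r_sync ≈ 29110 km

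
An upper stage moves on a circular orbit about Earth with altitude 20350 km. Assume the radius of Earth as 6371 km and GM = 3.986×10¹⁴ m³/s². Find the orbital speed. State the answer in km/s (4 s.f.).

r = 6371 + 20350 = 26721 km = 2.6721×10⁷ m.
For a circular orbit v = √(μ/r) = √(3.986×10¹⁴ / 2.672×10⁷) = √(1.492×10⁷) = 3862 m/s.
That is 3.862 km/s.

v ≈ 3.862 km/s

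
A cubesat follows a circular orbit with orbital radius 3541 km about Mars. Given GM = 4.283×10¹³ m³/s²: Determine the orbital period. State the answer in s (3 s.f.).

T ≈ 6400 s

r = 3541 km = 3.541×10⁶ m.
Kepler's third law: T = 2π√(r³/μ) = 2π√((3.541×10⁶)³ / 4.283×10¹³).
r³/μ = 1.037×10⁶ s², so T = 2π × 1.018×10³ = 6.397×10³ s.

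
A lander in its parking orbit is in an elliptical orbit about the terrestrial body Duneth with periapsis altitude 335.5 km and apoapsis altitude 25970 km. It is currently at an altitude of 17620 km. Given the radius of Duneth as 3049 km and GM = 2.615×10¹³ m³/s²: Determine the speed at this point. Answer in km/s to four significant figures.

r_p = 3049 + 335.5 = 3384.5 km = 3.3845×10⁶ m.
r_a = 3049 + 25970 = 29019 km = 2.9019×10⁷ m.
r = 3049 + 17620 = 20669 km = 2.067×10⁷ m.
Semi-major axis a = (r_p + r_a)/2 = 16202 km = 1.620×10⁷ m.
Vis-viva: v² = μ(2/r − 1/a) = 2.615×10¹³ × (9.676×10⁻⁸ − 6.172×10⁻⁸) = 9.163×10⁵ m²/s².
v = 957.3 m/s = 0.9573 km/s.

v ≈ 0.9573 km/s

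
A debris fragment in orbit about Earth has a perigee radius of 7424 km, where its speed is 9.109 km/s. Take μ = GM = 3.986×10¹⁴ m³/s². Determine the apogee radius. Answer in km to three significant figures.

r_p = 7.424×10⁶ m.
Specific energy ε = v²/2 − μ/r = -1.220×10⁷ J/kg, so a = −μ/(2ε) = 1.633×10⁷ m.
The apsides satisfy r_p + r_a = 2a, so the apogee radius is 2a − r_p = 2.524×10⁷ m = 25238 km.

apogee radius ≈ 25200 km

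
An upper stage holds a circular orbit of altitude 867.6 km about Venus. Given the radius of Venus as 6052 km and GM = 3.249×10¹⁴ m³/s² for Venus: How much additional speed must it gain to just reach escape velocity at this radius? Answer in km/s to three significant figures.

r = 6052 + 867.6 = 6919.6 km = 6.9196×10⁶ m.
Circular speed v_c = √(μ/r) = 6852 m/s.
Escape speed v_esc = √(2μ/r) = √2 × v_c = 9691 m/s.
Δv = v_esc − v_c = 2838 m/s = 2.838 km/s.

Δv ≈ 2.84 km/s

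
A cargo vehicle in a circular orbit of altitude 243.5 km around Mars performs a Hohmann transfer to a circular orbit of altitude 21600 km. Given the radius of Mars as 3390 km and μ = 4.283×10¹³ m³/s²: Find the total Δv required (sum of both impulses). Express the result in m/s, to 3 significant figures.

Δv_total ≈ 1750 m/s

r₁ = 3390 + 243.5 = 3633.5 km = 3.6335×10⁶ m.
r₂ = 3390 + 21600 = 24990 km = 2.4990×10⁷ m.
Transfer ellipse a_t = (r₁ + r₂)/2 = 1.431×10⁷ m.
At r₁: circular v_c1 = √(μ/r₁) = 3433 m/s; transfer-periapsis v_p = √[μ(2/r₁ − 1/a_t)] = 4537 m/s.
Δv₁ = v_p − v_c1 = 1103 m/s.
At r₂: circular v_c2 = √(μ/r₂) = 1309 m/s; transfer-apoapsis v_a = √[μ(2/r₂ − 1/a_t)] = 659.6 m/s.
Δv₂ = v_c2 − v_a = 649.5 m/s.
Total Δv = Δv₁ + Δv₂ = 1753 m/s.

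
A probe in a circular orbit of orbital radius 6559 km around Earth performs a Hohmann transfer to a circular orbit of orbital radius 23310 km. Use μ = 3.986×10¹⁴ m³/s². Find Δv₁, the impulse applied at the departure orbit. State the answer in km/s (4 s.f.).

Δv ≈ 1.944 km/s

r₁ = 6559 km = 6.559×10⁶ m.
r₂ = 23310 km = 2.331×10⁷ m.
Transfer ellipse a_t = (r₁ + r₂)/2 = 1.493×10⁷ m.
At r₁: circular v_c1 = √(μ/r₁) = 7796 m/s; transfer-perigee v_p = √[μ(2/r₁ − 1/a_t)] = 9739 m/s.
Δv₁ = v_p − v_c1 = 1944 m/s.
= 1.944 km/s.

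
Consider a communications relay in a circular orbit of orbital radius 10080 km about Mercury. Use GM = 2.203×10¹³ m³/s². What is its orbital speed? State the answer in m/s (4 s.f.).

v ≈ 1478 m/s

r = 10080 km = 1.008×10⁷ m.
For a circular orbit v = √(μ/r) = √(2.203×10¹³ / 1.008×10⁷) = √(2.186×10⁶) = 1478 m/s.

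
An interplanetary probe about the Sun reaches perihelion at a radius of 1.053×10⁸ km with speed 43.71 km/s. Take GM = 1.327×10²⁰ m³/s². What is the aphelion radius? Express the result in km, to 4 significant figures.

aphelion radius ≈ 3.299×10⁸ km

r_p = 1.053×10¹¹ m.
Specific energy ε = v²/2 − μ/r = -3.049×10⁸ J/kg, so a = −μ/(2ε) = 2.176×10¹¹ m.
The apsides satisfy r_p + r_a = 2a, so the aphelion radius is 2a − r_p = 3.299×10¹¹ m = 3.2989×10⁸ km.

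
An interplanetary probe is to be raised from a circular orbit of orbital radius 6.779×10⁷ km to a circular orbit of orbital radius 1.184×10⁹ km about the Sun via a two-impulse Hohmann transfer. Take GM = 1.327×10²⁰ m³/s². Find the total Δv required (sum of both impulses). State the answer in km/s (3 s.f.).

Δv_total ≈ 23.7 km/s

r₁ = 6.779×10⁷ km = 6.779×10¹⁰ m.
r₂ = 1.184×10⁹ km = 1.184×10¹² m.
Transfer ellipse a_t = (r₁ + r₂)/2 = 6.259×10¹¹ m.
At r₁: circular v_c1 = √(μ/r₁) = 44240 m/s; transfer-perihelion v_p = √[μ(2/r₁ − 1/a_t)] = 60850 m/s.
Δv₁ = v_p − v_c1 = 16610 m/s.
At r₂: circular v_c2 = √(μ/r₂) = 10590 m/s; transfer-aphelion v_a = √[μ(2/r₂ − 1/a_t)] = 3484 m/s.
Δv₂ = v_c2 − v_a = 7103 m/s.
Total Δv = Δv₁ + Δv₂ = 23710 m/s = 23.71 km/s.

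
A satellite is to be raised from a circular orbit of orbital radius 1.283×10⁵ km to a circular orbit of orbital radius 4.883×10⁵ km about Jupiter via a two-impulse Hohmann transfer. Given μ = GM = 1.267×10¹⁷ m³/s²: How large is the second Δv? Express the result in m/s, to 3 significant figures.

Δv ≈ 5720 m/s

r₁ = 1.283×10⁵ km = 1.283×10⁸ m.
r₂ = 4.883×10⁵ km = 4.883×10⁸ m.
Transfer ellipse a_t = (r₁ + r₂)/2 = 3.083×10⁸ m.
At r₁: circular v_c1 = √(μ/r₁) = 31420 m/s; transfer-perijove v_p = √[μ(2/r₁ − 1/a_t)] = 39550 m/s.
At r₂: circular v_c2 = √(μ/r₂) = 16110 m/s; transfer-apojove v_a = √[μ(2/r₂ − 1/a_t)] = 10390 m/s.
Δv₂ = v_c2 − v_a = 5717 m/s.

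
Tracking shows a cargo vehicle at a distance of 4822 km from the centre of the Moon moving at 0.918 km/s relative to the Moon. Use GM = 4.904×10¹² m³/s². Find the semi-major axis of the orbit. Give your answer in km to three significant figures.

r = 4.822×10⁶ m.
Vis-viva rearranged: 1/a = 2/r − v²/μ = 4.148×10⁻⁷ − 1.718×10⁻⁷ = 2.429×10⁻⁷ m⁻¹.
a = 4.117×10⁶ m = 4116.6 km.

a ≈ 4120 km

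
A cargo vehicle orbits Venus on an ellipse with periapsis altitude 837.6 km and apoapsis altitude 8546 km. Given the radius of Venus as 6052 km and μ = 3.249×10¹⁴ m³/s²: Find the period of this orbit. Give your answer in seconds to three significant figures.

T ≈ 12300 seconds

r_p = 6052 + 837.6 = 6889.6 km = 6.8896×10⁶ m.
r_a = 6052 + 8546 = 14598 km = 1.4598×10⁷ m.
Semi-major axis a = (r_p + r_a)/2 = (6889.6 + 14598)/2 = 10744 km = 1.074×10⁷ m.
By Kepler's third law T = 2π√(a³/μ) = 2π × 1.954×10³ = 1.228×10⁴ s.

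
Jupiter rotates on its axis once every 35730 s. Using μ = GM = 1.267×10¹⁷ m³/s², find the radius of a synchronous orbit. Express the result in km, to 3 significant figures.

A synchronous orbit has period T, so by Kepler's third law a = (μT²/4π²)^(1/3).
μT²/4π² = 1.267×10¹⁷ × (3.573×10⁴)² / 39.48 = 4.097×10²⁴ m³.
a = 1.600×10⁸ m = 1.6002×10⁵ km.

r_sync ≈ 1.60×10⁵ km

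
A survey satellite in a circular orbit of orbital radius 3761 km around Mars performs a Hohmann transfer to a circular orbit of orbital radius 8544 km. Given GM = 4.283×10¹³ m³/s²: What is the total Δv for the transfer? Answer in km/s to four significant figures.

r₁ = 3761 km = 3.761×10⁶ m.
r₂ = 8544 km = 8.544×10⁶ m.
Transfer ellipse a_t = (r₁ + r₂)/2 = 6.152×10⁶ m.
At r₁: circular v_c1 = √(μ/r₁) = 3375 m/s; transfer-periapsis v_p = √[μ(2/r₁ − 1/a_t)] = 3977 m/s.
Δv₁ = v_p − v_c1 = 602.1 m/s.
At r₂: circular v_c2 = √(μ/r₂) = 2239 m/s; transfer-apoapsis v_a = √[μ(2/r₂ − 1/a_t)] = 1751 m/s.
Δv₂ = v_c2 − v_a = 488.4 m/s.
Total Δv = Δv₁ + Δv₂ = 1091 m/s = 1.091 km/s.

Δv_total ≈ 1.091 km/s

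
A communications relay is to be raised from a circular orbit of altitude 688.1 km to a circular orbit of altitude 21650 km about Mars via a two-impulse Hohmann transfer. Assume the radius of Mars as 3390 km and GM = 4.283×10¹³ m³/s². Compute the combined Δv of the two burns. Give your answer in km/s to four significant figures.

r₁ = 3390 + 688.1 = 4078.1 km = 4.0781×10⁶ m.
r₂ = 3390 + 21650 = 25040 km = 2.5040×10⁷ m.
Transfer ellipse a_t = (r₁ + r₂)/2 = 1.456×10⁷ m.
At r₁: circular v_c1 = √(μ/r₁) = 3241 m/s; transfer-periapsis v_p = √[μ(2/r₁ − 1/a_t)] = 4250 m/s.
Δv₁ = v_p − v_c1 = 1009 m/s.
At r₂: circular v_c2 = √(μ/r₂) = 1308 m/s; transfer-apoapsis v_a = √[μ(2/r₂ − 1/a_t)] = 692.2 m/s.
Δv₂ = v_c2 − v_a = 615.7 m/s.
Total Δv = Δv₁ + Δv₂ = 1625 m/s = 1.625 km/s.

Δv_total ≈ 1.625 km/s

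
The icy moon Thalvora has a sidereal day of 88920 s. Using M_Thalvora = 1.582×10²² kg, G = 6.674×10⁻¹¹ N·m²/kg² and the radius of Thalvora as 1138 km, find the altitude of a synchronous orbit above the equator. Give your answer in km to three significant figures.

μ = GM = 6.674×10⁻¹¹ × 1.582×10²² = 1.056×10¹² m³/s².
A synchronous orbit has period T, so by Kepler's third law a = (μT²/4π²)^(1/3).
μT²/4π² = 1.056×10¹² × (8.892×10⁴)² / 39.48 = 2.115×10²⁰ m³.
a = 5.958×10⁶ m = 5957.7 km.
Altitude h = a − R = 5957.7 − 1138 = 4819.7 km.

h_sync ≈ 4820 km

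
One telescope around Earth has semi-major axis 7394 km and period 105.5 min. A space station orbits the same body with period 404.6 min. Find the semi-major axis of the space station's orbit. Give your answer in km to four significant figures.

a₂ ≈ 18120 km

Kepler's third law: a³ ∝ T², so a₂ = a₁ (T₂/T₁)^(2/3).
T₂/T₁ = 3.835, (T₂/T₁)^(2/3) = 2.450.
a₂ = 7394 × 2.450 = 18120 km.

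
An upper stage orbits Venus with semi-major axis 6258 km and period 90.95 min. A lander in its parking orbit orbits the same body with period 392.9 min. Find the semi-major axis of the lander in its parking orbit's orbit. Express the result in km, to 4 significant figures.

a₂ ≈ 16600 km

Kepler's third law: a³ ∝ T², so a₂ = a₁ (T₂/T₁)^(2/3).
T₂/T₁ = 4.320, (T₂/T₁)^(2/3) = 2.652.
a₂ = 6258 × 2.652 = 16600 km.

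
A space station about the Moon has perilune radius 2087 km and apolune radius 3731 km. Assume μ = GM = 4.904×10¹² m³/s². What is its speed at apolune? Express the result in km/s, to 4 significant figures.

Semi-major axis a = (r_p + r_a)/2 = 2909.0 km = 2.909×10⁶ m.
Vis-viva: v² = μ(2/r − 1/a) = 4.904×10¹² × (5.360×10⁻⁷ − 3.438×10⁻⁷) = 9.430×10⁵ m²/s².
v = 971.1 m/s = 0.9711 km/s.

v ≈ 0.9711 km/s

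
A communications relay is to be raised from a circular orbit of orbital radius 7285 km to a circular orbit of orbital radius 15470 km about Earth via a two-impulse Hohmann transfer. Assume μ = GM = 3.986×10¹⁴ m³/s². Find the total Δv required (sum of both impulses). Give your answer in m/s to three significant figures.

Δv_total ≈ 2240 m/s

r₁ = 7285 km = 7.285×10⁶ m.
r₂ = 15470 km = 1.547×10⁷ m.
Transfer ellipse a_t = (r₁ + r₂)/2 = 1.138×10⁷ m.
At r₁: circular v_c1 = √(μ/r₁) = 7397 m/s; transfer-perigee v_p = √[μ(2/r₁ − 1/a_t)] = 8625 m/s.
Δv₁ = v_p − v_c1 = 1228 m/s.
At r₂: circular v_c2 = √(μ/r₂) = 5076 m/s; transfer-apogee v_a = √[μ(2/r₂ − 1/a_t)] = 4062 m/s.
Δv₂ = v_c2 − v_a = 1014 m/s.
Total Δv = Δv₁ + Δv₂ = 2243 m/s.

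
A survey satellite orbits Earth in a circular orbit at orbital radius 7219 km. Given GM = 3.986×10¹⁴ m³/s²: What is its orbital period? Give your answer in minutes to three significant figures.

T ≈ 102 minutes

r = 7219 km = 7.219×10⁶ m.
Kepler's third law: T = 2π√(r³/μ) = 2π√((7.219×10⁶)³ / 3.986×10¹⁴).
r³/μ = 9.438×10⁵ s², so T = 2π × 9.715×10² = 6.104×10³ s.
Converting: 6.104×10³ s ÷ 60.00 = 101.7 minutes.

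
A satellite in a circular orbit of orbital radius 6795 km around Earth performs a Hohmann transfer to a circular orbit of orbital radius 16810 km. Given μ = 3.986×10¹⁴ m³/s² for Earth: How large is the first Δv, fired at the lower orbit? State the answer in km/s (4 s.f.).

Δv ≈ 1.481 km/s

r₁ = 6795 km = 6.795×10⁶ m.
r₂ = 16810 km = 1.681×10⁷ m.
Transfer ellipse a_t = (r₁ + r₂)/2 = 1.180×10⁷ m.
At r₁: circular v_c1 = √(μ/r₁) = 7659 m/s; transfer-perigee v_p = √[μ(2/r₁ − 1/a_t)] = 9141 m/s.
Δv₁ = v_p − v_c1 = 1481 m/s.
= 1.481 km/s.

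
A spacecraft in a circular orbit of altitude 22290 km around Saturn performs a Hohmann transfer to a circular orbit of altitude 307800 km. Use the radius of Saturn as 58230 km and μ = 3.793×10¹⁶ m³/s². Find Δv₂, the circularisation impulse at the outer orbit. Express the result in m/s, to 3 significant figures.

Δv ≈ 4070 m/s

r₁ = 58230 + 22290 = 80520 km = 8.0520×10⁷ m.
r₂ = 58230 + 307800 = 366030 km = 3.6603×10⁸ m.
Transfer ellipse a_t = (r₁ + r₂)/2 = 2.233×10⁸ m.
At r₁: circular v_c1 = √(μ/r₁) = 21700 m/s; transfer-perikrone v_p = √[μ(2/r₁ − 1/a_t)] = 27790 m/s.
At r₂: circular v_c2 = √(μ/r₂) = 10180 m/s; transfer-apokrone v_a = √[μ(2/r₂ − 1/a_t)] = 6113 m/s.
Δv₂ = v_c2 − v_a = 4067 m/s.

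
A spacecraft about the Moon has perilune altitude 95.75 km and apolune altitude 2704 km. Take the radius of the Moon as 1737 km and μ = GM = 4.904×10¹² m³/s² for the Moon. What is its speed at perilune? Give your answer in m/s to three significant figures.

v ≈ 1950 m/s

r_p = 1737 + 95.75 = 1832.8 km = 1.8328×10⁶ m.
r_a = 1737 + 2704 = 4441.0 km = 4.4410×10⁶ m.
Semi-major axis a = (r_p + r_a)/2 = 3136.9 km = 3.137×10⁶ m.
Vis-viva: v² = μ(2/r − 1/a) = 4.904×10¹² × (1.091×10⁻⁶ − 3.188×10⁻⁷) = 3.788×10⁶ m²/s².
v = 1946 m/s.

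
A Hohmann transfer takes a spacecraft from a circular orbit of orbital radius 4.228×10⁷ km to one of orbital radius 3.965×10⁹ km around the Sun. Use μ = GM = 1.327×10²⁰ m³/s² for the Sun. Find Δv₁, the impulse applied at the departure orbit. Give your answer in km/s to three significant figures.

Δv ≈ 22.8 km/s

r₁ = 4.228×10⁷ km = 4.228×10¹⁰ m.
r₂ = 3.965×10⁹ km = 3.965×10¹² m.
Transfer ellipse a_t = (r₁ + r₂)/2 = 2.004×10¹² m.
At r₁: circular v_c1 = √(μ/r₁) = 56020 m/s; transfer-perihelion v_p = √[μ(2/r₁ − 1/a_t)] = 78810 m/s.
Δv₁ = v_p − v_c1 = 22790 m/s.
= 22.79 km/s.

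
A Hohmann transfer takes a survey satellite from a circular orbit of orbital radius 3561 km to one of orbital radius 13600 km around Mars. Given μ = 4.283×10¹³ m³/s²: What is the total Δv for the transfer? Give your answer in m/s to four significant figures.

Δv_total ≈ 1529 m/s

r₁ = 3561 km = 3.561×10⁶ m.
r₂ = 13600 km = 1.360×10⁷ m.
Transfer ellipse a_t = (r₁ + r₂)/2 = 8.580×10⁶ m.
At r₁: circular v_c1 = √(μ/r₁) = 3468 m/s; transfer-periapsis v_p = √[μ(2/r₁ − 1/a_t)] = 4366 m/s.
Δv₁ = v_p − v_c1 = 898.1 m/s.
At r₂: circular v_c2 = √(μ/r₂) = 1775 m/s; transfer-apoapsis v_a = √[μ(2/r₂ − 1/a_t)] = 1143 m/s.
Δv₂ = v_c2 − v_a = 631.4 m/s.
Total Δv = Δv₁ + Δv₂ = 1529 m/s.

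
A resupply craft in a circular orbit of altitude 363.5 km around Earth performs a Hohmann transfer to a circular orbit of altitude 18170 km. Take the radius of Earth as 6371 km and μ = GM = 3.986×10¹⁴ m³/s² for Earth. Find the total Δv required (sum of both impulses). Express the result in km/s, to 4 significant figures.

Δv_total ≈ 3.330 km/s

r₁ = 6371 + 363.5 = 6734.5 km = 6.7345×10⁶ m.
r₂ = 6371 + 18170 = 24541 km = 2.4541×10⁷ m.
Transfer ellipse a_t = (r₁ + r₂)/2 = 1.564×10⁷ m.
At r₁: circular v_c1 = √(μ/r₁) = 7693 m/s; transfer-perigee v_p = √[μ(2/r₁ − 1/a_t)] = 9638 m/s.
Δv₁ = v_p − v_c1 = 1944 m/s.
At r₂: circular v_c2 = √(μ/r₂) = 4030 m/s; transfer-apogee v_a = √[μ(2/r₂ − 1/a_t)] = 2645 m/s.
Δv₂ = v_c2 − v_a = 1385 m/s.
Total Δv = Δv₁ + Δv₂ = 3330 m/s = 3.330 km/s.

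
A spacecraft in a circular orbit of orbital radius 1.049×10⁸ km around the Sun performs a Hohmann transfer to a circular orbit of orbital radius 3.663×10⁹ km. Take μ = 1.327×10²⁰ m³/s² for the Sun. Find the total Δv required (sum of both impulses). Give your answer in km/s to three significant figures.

r₁ = 1.049×10⁸ km = 1.049×10¹¹ m.
r₂ = 3.663×10⁹ km = 3.663×10¹² m.
Transfer ellipse a_t = (r₁ + r₂)/2 = 1.884×10¹² m.
At r₁: circular v_c1 = √(μ/r₁) = 35570 m/s; transfer-perihelion v_p = √[μ(2/r₁ − 1/a_t)] = 49590 m/s.
Δv₁ = v_p − v_c1 = 14030 m/s.
At r₂: circular v_c2 = √(μ/r₂) = 6019 m/s; transfer-aphelion v_a = √[μ(2/r₂ − 1/a_t)] = 1420 m/s.
Δv₂ = v_c2 − v_a = 4599 m/s.
Total Δv = Δv₁ + Δv₂ = 18630 m/s = 18.63 km/s.

Δv_total ≈ 18.6 km/s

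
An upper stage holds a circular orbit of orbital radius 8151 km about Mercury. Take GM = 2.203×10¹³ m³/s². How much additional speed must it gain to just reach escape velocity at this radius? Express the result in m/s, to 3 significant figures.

r = 8151 km = 8.151×10⁶ m.
Circular speed v_c = √(μ/r) = 1644 m/s.
Escape speed v_esc = √(2μ/r) = √2 × v_c = 2325 m/s.
Δv = v_esc − v_c = 681.0 m/s.

Δv ≈ 681 m/s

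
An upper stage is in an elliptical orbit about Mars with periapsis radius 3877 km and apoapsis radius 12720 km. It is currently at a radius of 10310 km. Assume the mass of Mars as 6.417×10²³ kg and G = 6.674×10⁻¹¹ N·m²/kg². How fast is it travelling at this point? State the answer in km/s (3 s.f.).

μ = GM = 6.674×10⁻¹¹ × 6.417×10²³ = 4.283×10¹³ m³/s².
Semi-major axis a = (r_p + r_a)/2 = 8298.5 km = 8.298×10⁶ m.
Vis-viva: v² = μ(2/r − 1/a) = 4.283×10¹³ × (1.940×10⁻⁷ − 1.205×10⁻⁷) = 3.147×10⁶ m²/s².
v = 1774 m/s = 1.774 km/s.

v ≈ 1.77 km/s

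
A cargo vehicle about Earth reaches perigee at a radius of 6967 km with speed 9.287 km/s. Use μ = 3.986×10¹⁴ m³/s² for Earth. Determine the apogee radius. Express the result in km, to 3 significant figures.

r_p = 6.967×10⁶ m.
Specific energy ε = v²/2 − μ/r = -1.409×10⁷ J/kg, so a = −μ/(2ε) = 1.415×10⁷ m.
The apsides satisfy r_p + r_a = 2a, so the apogee radius is 2a − r_p = 2.133×10⁷ m = 21326 km.

apogee radius ≈ 21300 km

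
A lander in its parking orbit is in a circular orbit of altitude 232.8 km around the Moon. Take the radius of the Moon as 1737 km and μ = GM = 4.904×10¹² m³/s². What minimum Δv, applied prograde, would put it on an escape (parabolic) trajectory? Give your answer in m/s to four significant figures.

Δv ≈ 653.6 m/s

r = 1737 + 232.8 = 1969.8 km = 1.9698×10⁶ m.
Circular speed v_c = √(μ/r) = 1578 m/s.
Escape speed v_esc = √(2μ/r) = √2 × v_c = 2231 m/s.
Δv = v_esc − v_c = 653.6 m/s.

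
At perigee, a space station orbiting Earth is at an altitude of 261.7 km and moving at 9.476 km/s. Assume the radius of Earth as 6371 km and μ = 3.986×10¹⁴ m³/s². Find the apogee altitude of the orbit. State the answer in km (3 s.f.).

r_p = 6371 + 261.7 = 6632.7 km = 6.633×10⁶ m.
Specific energy ε = v²/2 − μ/r = -1.520×10⁷ J/kg, so a = −μ/(2ε) = 1.311×10⁷ m.
The apsides satisfy r_p + r_a = 2a, so the apogee radius is 2a − r_p = 1.959×10⁷ m = 19593 km.
Apogee altitude = 19593 − 6371 = 13222 km.

apogee altitude ≈ 13200 km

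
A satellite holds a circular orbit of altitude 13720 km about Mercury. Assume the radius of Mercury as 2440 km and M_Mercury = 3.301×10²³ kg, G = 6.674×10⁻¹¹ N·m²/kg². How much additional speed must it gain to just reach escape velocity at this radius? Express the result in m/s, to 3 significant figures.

Δv ≈ 484 m/s

μ = GM = 6.674×10⁻¹¹ × 3.301×10²³ = 2.203×10¹³ m³/s².
r = 2440 + 13720 = 16160 km = 1.6160×10⁷ m.
Circular speed v_c = √(μ/r) = 1168 m/s.
Escape speed v_esc = √(2μ/r) = √2 × v_c = 1651 m/s.
Δv = v_esc − v_c = 483.6 m/s.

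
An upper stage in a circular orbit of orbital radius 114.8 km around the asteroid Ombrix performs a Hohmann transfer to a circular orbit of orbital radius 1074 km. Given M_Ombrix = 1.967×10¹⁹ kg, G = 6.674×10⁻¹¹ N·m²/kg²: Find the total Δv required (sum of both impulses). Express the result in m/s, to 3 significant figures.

μ = GM = 6.674×10⁻¹¹ × 1.967×10¹⁹ = 1.313×10⁹ m³/s².
r₁ = 114.8 km = 1.148×10⁵ m.
r₂ = 1074 km = 1.074×10⁶ m.
Transfer ellipse a_t = (r₁ + r₂)/2 = 5.944×10⁵ m.
At r₁: circular v_c1 = √(μ/r₁) = 106.9 m/s; transfer-periapsis v_p = √[μ(2/r₁ − 1/a_t)] = 143.7 m/s.
Δv₁ = v_p − v_c1 = 36.81 m/s.
At r₂: circular v_c2 = √(μ/r₂) = 34.96 m/s; transfer-apoapsis v_a = √[μ(2/r₂ − 1/a_t)] = 15.36 m/s.
Δv₂ = v_c2 − v_a = 19.60 m/s.
Total Δv = Δv₁ + Δv₂ = 56.40 m/s.

Δv_total ≈ 56.4 m/s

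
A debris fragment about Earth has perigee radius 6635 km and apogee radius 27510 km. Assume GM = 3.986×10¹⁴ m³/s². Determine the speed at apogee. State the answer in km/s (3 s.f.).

v ≈ 2.37 km/s

Semi-major axis a = (r_p + r_a)/2 = 17072 km = 1.707×10⁷ m.
Vis-viva: v² = μ(2/r − 1/a) = 3.986×10¹⁴ × (7.270×10⁻⁸ − 5.857×10⁻⁸) = 5.631×10⁶ m²/s².
v = 2373 m/s = 2.373 km/s.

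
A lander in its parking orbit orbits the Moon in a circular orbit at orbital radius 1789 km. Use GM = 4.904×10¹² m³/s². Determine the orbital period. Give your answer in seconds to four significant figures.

r = 1789 km = 1.789×10⁶ m.
Kepler's third law: T = 2π√(r³/μ) = 2π√((1.789×10⁶)³ / 4.904×10¹²).
r³/μ = 1.168×10⁶ s², so T = 2π × 1.081×10³ = 6.789×10³ s.

T ≈ 6789 seconds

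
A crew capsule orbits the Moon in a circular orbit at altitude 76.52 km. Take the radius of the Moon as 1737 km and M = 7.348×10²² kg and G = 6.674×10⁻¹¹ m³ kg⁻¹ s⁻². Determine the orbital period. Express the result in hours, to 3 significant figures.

μ = GM = 6.674×10⁻¹¹ × 7.348×10²² = 4.904×10¹² m³/s².
r = 1737 + 76.52 = 1813.5 km = 1.8135×10⁶ m.
Kepler's third law: T = 2π√(r³/μ) = 2π√((1.814×10⁶)³ / 4.904×10¹²).
r³/μ = 1.216×10⁶ s², so T = 2π × 1.103×10³ = 6.929×10³ s.
Converting: 6.929×10³ s ÷ 3600 = 1.925 hours.

T ≈ 1.92 hours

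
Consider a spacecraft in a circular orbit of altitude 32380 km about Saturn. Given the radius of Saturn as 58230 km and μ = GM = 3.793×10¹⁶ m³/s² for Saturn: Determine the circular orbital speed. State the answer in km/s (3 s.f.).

v ≈ 20.5 km/s

r = 58230 + 32380 = 90610 km = 9.0610×10⁷ m.
For a circular orbit v = √(μ/r) = √(3.793×10¹⁶ / 9.061×10⁷) = √(4.186×10⁸) = 20460 m/s.
That is 20.46 km/s.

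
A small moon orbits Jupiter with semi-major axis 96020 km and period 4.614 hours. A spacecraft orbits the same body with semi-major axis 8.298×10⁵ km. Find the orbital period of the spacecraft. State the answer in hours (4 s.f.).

T₂ ≈ 117.2 hours

Kepler's third law: T² ∝ a³, so T₂ = T₁ (a₂/a₁)^(3/2).
a₂/a₁ = 8.642, (a₂/a₁)^(3/2) = 25.40.
T₂ = 4.614 × 25.40 = 117.2 hours.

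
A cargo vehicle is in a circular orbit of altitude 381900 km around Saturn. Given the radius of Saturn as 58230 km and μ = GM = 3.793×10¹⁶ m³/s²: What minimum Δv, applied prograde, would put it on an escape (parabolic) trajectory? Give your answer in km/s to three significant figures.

r = 58230 + 381900 = 440130 km = 4.4013×10⁸ m.
Circular speed v_c = √(μ/r) = 9283 m/s.
Escape speed v_esc = √(2μ/r) = √2 × v_c = 13130 m/s.
Δv = v_esc − v_c = 3845 m/s = 3.845 km/s.

Δv ≈ 3.85 km/s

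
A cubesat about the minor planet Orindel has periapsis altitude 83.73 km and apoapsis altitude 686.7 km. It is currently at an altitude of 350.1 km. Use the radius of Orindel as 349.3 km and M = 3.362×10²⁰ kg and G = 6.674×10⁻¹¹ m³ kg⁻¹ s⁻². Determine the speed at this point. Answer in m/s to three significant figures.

v ≈ 183 m/s

μ = GM = 6.674×10⁻¹¹ × 3.362×10²⁰ = 2.244×10¹⁰ m³/s².
r_p = 349.3 + 83.73 = 433.03 km = 4.3303×10⁵ m.
r_a = 349.3 + 686.7 = 1036.0 km = 1.0360×10⁶ m.
r = 349.3 + 350.1 = 699.40 km = 6.994×10⁵ m.
Semi-major axis a = (r_p + r_a)/2 = 734.51 km = 7.345×10⁵ m.
Vis-viva: v² = μ(2/r − 1/a) = 2.244×10¹⁰ × (2.860×10⁻⁶ − 1.361×10⁻⁶) = 3.362×10⁴ m²/s².
v = 183.3 m/s.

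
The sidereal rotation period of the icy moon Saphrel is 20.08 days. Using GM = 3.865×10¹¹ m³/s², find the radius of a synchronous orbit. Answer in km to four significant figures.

T = 20.08 days = 1.735×10⁶ s.
A synchronous orbit has period T, so by Kepler's third law a = (μT²/4π²)^(1/3).
μT²/4π² = 3.865×10¹¹ × (1.735×10⁶)² / 39.48 = 2.947×10²² m³.
a = 3.089×10⁷ m = 30887 km.

r_sync ≈ 30890 km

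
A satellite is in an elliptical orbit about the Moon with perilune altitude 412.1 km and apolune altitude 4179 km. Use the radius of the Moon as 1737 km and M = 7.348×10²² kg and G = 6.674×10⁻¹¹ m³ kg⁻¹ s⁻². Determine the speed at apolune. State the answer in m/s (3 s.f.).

μ = GM = 6.674×10⁻¹¹ × 7.348×10²² = 4.904×10¹² m³/s².
r_p = 1737 + 412.1 = 2149.1 km = 2.1491×10⁶ m.
r_a = 1737 + 4179 = 5916.0 km = 5.9160×10⁶ m.
Semi-major axis a = (r_p + r_a)/2 = 4032.6 km = 4.033×10⁶ m.
Vis-viva: v² = μ(2/r − 1/a) = 4.904×10¹² × (3.381×10⁻⁷ − 2.480×10⁻⁷) = 4.418×10⁵ m²/s².
v = 664.7 m/s.

v ≈ 665 m/s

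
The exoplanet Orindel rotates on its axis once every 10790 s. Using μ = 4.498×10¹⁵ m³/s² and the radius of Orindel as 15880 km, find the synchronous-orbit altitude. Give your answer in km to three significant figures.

A synchronous orbit has period T, so by Kepler's third law a = (μT²/4π²)^(1/3).
μT²/4π² = 4.498×10¹⁵ × (1.079×10⁴)² / 39.48 = 1.326×10²² m³.
a = 2.367×10⁷ m = 23672 km.
Altitude h = a − R = 23672 − 15880 = 7792.0 km.

h_sync ≈ 7790 km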